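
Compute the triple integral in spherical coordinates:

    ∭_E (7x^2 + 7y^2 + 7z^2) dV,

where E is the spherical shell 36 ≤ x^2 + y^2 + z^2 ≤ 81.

In spherical coordinates, x = ρ sin(φ) cos(θ), y = ρ sin(φ) sin(θ), z = ρ cos(φ), and dV = ρ^2 sin(φ) dρ dφ dθ.

The integrand becomes 7ρ^2, so

    ∭_E (7x^2 + 7y^2 + 7z^2) dV = ∫_{0}^{2π} ∫_{0}^{π} ∫_{6}^{9} (7ρ^2) · ρ^2 sin(φ) dρ dφ dθ.

Inner (ρ): 358911sin(φ)/5.
Middle (φ): 717822/5.
Outer (θ): 1435644π/5.

Therefore the triple integral equals 1435644π/5.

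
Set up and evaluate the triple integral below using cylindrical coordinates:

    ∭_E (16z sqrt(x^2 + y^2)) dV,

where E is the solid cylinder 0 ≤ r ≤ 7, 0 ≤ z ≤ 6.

In cylindrical coordinates, x = r cos(θ), y = r sin(θ), z = z, and dV = r dr dθ dz.

The integrand becomes 16r z, so

    ∭_E (16z sqrt(x^2 + y^2)) dV = ∫_{0}^{2π} ∫_{0}^{7} ∫_{0}^{6} (16r z) · r dz dr dθ.

Inner (z): 288r^2.
Middle (r from 0 to 7): 32928.
Outer (θ): 65856π.

Therefore the triple integral equals 65856π.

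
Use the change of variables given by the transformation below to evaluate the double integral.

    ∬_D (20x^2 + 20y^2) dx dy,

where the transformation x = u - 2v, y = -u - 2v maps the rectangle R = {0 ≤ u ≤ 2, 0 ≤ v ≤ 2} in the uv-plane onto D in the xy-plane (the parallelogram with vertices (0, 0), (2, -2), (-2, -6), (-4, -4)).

Compute the Jacobian determinant of (x, y) with respect to (u, v):

    ∂(x,y)/∂(u,v) = | 1  -2 | = (1)(-2) - (-2)(-1) = -4.
                   | -1  -2 |

Its absolute value is |J| = 4 (the area scaling factor).

Substituting x = u - 2v, y = -u - 2v into the integrand,

    20x^2 + 20y^2 → 40u^2 + 160v^2,

so the integral becomes

    ∬_R (40u^2 + 160v^2) · |J| du dv = ∫_0^2 ∫_0^2 (160u^2 + 640v^2) dv du.

Inner (v): 320u^2 + 5120/3.
Outer (u): 12800/3.

Therefore ∬_D (20x^2 + 20y^2) dx dy = 12800/3.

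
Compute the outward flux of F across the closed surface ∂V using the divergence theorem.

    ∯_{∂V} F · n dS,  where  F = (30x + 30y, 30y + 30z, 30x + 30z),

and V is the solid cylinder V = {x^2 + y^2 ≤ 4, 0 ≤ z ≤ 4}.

By the divergence theorem,

    ∯_{∂V} F · n dS = ∭_V (∇ · F) dV.

Compute the divergence:
    ∇ · F = ∂F_x/∂x + ∂F_y/∂y + ∂F_z/∂z = 30 + 30 + 30 = 90.

In cylindrical coordinates, x = r cos(θ), y = r sin(θ), z = z, dV = r dr dθ dz, with 0 ≤ r ≤ 2, 0 ≤ θ ≤ 2π, 0 ≤ z ≤ 4.

The integrand, after substitution and multiplying by the volume element, becomes (90) · r, so

    ∭_V (∇·F) dV = ∫_0^{2π} ∫_0^{2} ∫_0^{4} (90) · r dz dr dθ.

Inner (z from 0 to 4): 360r.
Middle (r from 0 to 2): 720.
Outer (θ from 0 to 2π): 1440π.

Therefore ∯_{∂V} F · n dS = 1440π.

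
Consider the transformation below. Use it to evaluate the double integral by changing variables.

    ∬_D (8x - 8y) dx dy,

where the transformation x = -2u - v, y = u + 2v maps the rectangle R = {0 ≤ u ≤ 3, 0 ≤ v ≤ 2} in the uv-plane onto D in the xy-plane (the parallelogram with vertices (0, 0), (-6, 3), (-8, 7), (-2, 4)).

Compute the Jacobian determinant of (x, y) with respect to (u, v):

    ∂(x,y)/∂(u,v) = | -2  -1 | = (-2)(2) - (-1)(1) = -3.
                   | 1  2 |

Its absolute value is |J| = 3 (the area scaling factor).

Substituting x = -2u - v, y = u + 2v into the integrand,

    8x - 8y → -24u - 24v,

so the integral becomes

    ∬_R (-24u - 24v) · |J| du dv = ∫_0^3 ∫_0^2 (-72u - 72v) dv du.

Inner (v): -144u - 144.
Outer (u): -1080.

Therefore ∬_D (8x - 8y) dx dy = -1080.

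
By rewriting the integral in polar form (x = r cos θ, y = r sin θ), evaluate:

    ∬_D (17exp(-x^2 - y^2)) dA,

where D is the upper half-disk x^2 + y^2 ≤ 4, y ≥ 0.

The region D is 0 ≤ r ≤ 2, 0 ≤ θ ≤ π in polar coordinates, where x = r cos(θ), y = r sin(θ), and dA = r dr dθ.

Under the substitution, the integrand becomes 17exp(-r^2), so

    ∬_D (17exp(-x^2 - y^2)) dA = ∫_{0}^{π} ∫_{0}^{2} (17exp(-r^2)) · r dr dθ.

Inner integral (in r): ∫_{0}^{2} (17exp(-r^2)) · r dr = 17/2 - 17exp(-4)/2.

Outer integral (in θ): ∫_{0}^{π} (17/2 - 17exp(-4)/2) dθ = -17π (1 - exp(4))exp(-4)/2.

Therefore ∬_D (17exp(-x^2 - y^2)) dA = -17π (1 - exp(4))exp(-4)/2.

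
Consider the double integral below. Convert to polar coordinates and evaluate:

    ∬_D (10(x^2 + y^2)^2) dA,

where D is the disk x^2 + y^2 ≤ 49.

The region D is 0 ≤ r ≤ 7, 0 ≤ θ ≤ 2π in polar coordinates, where x = r cos(θ), y = r sin(θ), and dA = r dr dθ.

Under the substitution, the integrand becomes 10r^4, so

    ∬_D (10(x^2 + y^2)^2) dA = ∫_{0}^{2π} ∫_{0}^{7} (10r^4) · r dr dθ.

Inner integral (in r): ∫_{0}^{7} (10r^4) · r dr = 588245/3.

Outer integral (in θ): ∫_{0}^{2π} (588245/3) dθ = 1176490π/3.

Therefore ∬_D (10(x^2 + y^2)^2) dA = 1176490π/3.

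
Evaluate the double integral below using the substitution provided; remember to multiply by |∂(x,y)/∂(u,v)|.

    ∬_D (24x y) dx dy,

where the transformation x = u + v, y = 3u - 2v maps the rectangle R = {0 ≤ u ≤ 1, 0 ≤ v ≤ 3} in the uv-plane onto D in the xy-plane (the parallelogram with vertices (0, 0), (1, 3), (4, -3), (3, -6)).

Compute the Jacobian determinant of (x, y) with respect to (u, v):

    ∂(x,y)/∂(u,v) = | 1  1 | = (1)(-2) - (1)(3) = -5.
                   | 3  -2 |

Its absolute value is |J| = 5 (the area scaling factor).

Substituting x = u + v, y = 3u - 2v into the integrand,

    24x y → 72u^2 + 24u v - 48v^2,

so the integral becomes

    ∬_R (72u^2 + 24u v - 48v^2) · |J| du dv = ∫_0^1 ∫_0^3 (360u^2 + 120u v - 240v^2) dv du.

Inner (v): 1080u^2 + 540u - 2160.
Outer (u): -1530.

Therefore ∬_D (24x y) dx dy = -1530.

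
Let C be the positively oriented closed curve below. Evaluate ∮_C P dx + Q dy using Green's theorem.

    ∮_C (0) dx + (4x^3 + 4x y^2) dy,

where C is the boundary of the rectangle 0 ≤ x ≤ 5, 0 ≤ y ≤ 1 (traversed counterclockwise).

Green's theorem converts the closed line integral into a double integral over the enclosed region D:

    ∮_C P dx + Q dy = ∬_D (∂Q/∂x - ∂P/∂y) dA.

Here P = 0, Q = 4x^3 + 4x y^2, so

    ∂Q/∂x = 12x^2 + 4y^2,    ∂P/∂y = 0,
    ∂Q/∂x - ∂P/∂y = 12x^2 + 4y^2.

D is the region 0 ≤ x ≤ 5, 0 ≤ y ≤ 1. Evaluating the double integral:

    ∬_D (12x^2 + 4y^2) dA = ∫_0^{5} ∫_0^{1} (12x^2 + 4y^2) dy dx.

Inner (y from 0 to 1): 12x^2 + 4/3.
Outer (x from 0 to 5): 1520/3.

Therefore ∮_C P dx + Q dy = 1520/3.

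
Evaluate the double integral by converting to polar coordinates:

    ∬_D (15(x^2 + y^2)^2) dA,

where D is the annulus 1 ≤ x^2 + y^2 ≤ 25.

The region D is 1 ≤ r ≤ 5, 0 ≤ θ ≤ 2π in polar coordinates, where x = r cos(θ), y = r sin(θ), and dA = r dr dθ.

Under the substitution, the integrand becomes 15r^4, so

    ∬_D (15(x^2 + y^2)^2) dA = ∫_{0}^{2π} ∫_{1}^{5} (15r^4) · r dr dθ.

Inner integral (in r): ∫_{1}^{5} (15r^4) · r dr = 39060.

Outer integral (in θ): ∫_{0}^{2π} (39060) dθ = 78120π.

Therefore ∬_D (15(x^2 + y^2)^2) dA = 78120π.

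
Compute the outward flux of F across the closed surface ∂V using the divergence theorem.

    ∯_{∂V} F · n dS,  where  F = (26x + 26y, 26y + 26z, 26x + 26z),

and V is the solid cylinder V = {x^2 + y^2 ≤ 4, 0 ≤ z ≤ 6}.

By the divergence theorem,

    ∯_{∂V} F · n dS = ∭_V (∇ · F) dV.

Compute the divergence:
    ∇ · F = ∂F_x/∂x + ∂F_y/∂y + ∂F_z/∂z = 26 + 26 + 26 = 78.

In cylindrical coordinates, x = r cos(θ), y = r sin(θ), z = z, dV = r dr dθ dz, with 0 ≤ r ≤ 2, 0 ≤ θ ≤ 2π, 0 ≤ z ≤ 6.

The integrand, after substitution and multiplying by the volume element, becomes (78) · r, so

    ∭_V (∇·F) dV = ∫_0^{2π} ∫_0^{2} ∫_0^{6} (78) · r dz dr dθ.

Inner (z from 0 to 6): 468r.
Middle (r from 0 to 2): 936.
Outer (θ from 0 to 2π): 1872π.

Therefore ∯_{∂V} F · n dS = 1872π.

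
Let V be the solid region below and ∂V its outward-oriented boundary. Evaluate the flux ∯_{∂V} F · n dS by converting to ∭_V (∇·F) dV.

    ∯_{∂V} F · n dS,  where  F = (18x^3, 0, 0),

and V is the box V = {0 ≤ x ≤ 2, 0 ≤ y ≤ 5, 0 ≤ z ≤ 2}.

By the divergence theorem,

    ∯_{∂V} F · n dS = ∭_V (∇ · F) dV.

Compute the divergence:
    ∇ · F = ∂F_x/∂x + ∂F_y/∂y + ∂F_z/∂z = 54x^2 + 0 + 0 = 54x^2.

V is a rectangular box, so dV = dx dy dz with 0 ≤ x ≤ 2, 0 ≤ y ≤ 5, 0 ≤ z ≤ 2.

Integrate (54x^2) over V as an iterated integral:

    ∭_V (∇·F) dV = ∫_0^{2} ∫_0^{5} ∫_0^{2} (54x^2) dz dy dx.

Inner (z from 0 to 2): 108x^2.
Middle (y from 0 to 5): 540x^2.
Outer (x from 0 to 2): 1440.

Therefore ∯_{∂V} F · n dS = 1440.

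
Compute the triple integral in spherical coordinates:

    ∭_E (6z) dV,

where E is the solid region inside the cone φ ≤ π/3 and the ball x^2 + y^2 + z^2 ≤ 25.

In spherical coordinates, x = ρ sin(φ) cos(θ), y = ρ sin(φ) sin(θ), z = ρ cos(φ), and dV = ρ^2 sin(φ) dρ dφ dθ.

The integrand becomes 6ρ cos(φ), so

    ∭_E (6z) dV = ∫_{0}^{2π} ∫_{0}^{π/3} ∫_{0}^{5} (6ρ cos(φ)) · ρ^2 sin(φ) dρ dφ dθ.

Inner (ρ): 1875sin(2φ)/4.
Middle (φ): 5625/16.
Outer (θ): 5625π/8.

Therefore the triple integral equals 5625π/8.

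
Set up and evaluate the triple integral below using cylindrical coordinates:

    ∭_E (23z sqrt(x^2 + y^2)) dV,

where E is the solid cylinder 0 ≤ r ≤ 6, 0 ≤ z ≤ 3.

In cylindrical coordinates, x = r cos(θ), y = r sin(θ), z = z, and dV = r dr dθ dz.

The integrand becomes 23r z, so

    ∭_E (23z sqrt(x^2 + y^2)) dV = ∫_{0}^{2π} ∫_{0}^{6} ∫_{0}^{3} (23r z) · r dz dr dθ.

Inner (z): 207r^2/2.
Middle (r from 0 to 6): 7452.
Outer (θ): 14904π.

Therefore the triple integral equals 14904π.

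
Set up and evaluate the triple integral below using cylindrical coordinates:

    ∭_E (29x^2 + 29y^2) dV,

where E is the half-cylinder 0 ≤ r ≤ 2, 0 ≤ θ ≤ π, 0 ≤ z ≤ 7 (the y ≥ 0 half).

In cylindrical coordinates, x = r cos(θ), y = r sin(θ), z = z, and dV = r dr dθ dz.

The integrand becomes 29r^2, so

    ∭_E (29x^2 + 29y^2) dV = ∫_{0}^{π} ∫_{0}^{2} ∫_{0}^{7} (29r^2) · r dz dr dθ.

Inner (z): 203r^3.
Middle (r from 0 to 2): 812.
Outer (θ): 812π.

Therefore the triple integral equals 812π.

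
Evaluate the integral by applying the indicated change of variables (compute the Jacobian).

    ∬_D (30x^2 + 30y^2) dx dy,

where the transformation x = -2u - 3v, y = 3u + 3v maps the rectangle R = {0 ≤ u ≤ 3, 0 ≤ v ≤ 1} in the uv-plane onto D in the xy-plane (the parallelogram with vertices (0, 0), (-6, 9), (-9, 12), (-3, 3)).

Compute the Jacobian determinant of (x, y) with respect to (u, v):

    ∂(x,y)/∂(u,v) = | -2  -3 | = (-2)(3) - (-3)(3) = 3.
                   | 3  3 |

Its absolute value is |J| = 3 (the area scaling factor).

Substituting x = -2u - 3v, y = 3u + 3v into the integrand,

    30x^2 + 30y^2 → 390u^2 + 900u v + 540v^2,

so the integral becomes

    ∬_R (390u^2 + 900u v + 540v^2) · |J| du dv = ∫_0^3 ∫_0^1 (1170u^2 + 2700u v + 1620v^2) dv du.

Inner (v): 1170u^2 + 1350u + 540.
Outer (u): 18225.

Therefore ∬_D (30x^2 + 30y^2) dx dy = 18225.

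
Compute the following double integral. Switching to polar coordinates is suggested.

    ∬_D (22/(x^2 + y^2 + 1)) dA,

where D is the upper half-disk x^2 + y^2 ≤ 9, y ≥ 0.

The region D is 0 ≤ r ≤ 3, 0 ≤ θ ≤ π in polar coordinates, where x = r cos(θ), y = r sin(θ), and dA = r dr dθ.

Under the substitution, the integrand becomes 22/(r^2 + 1), so

    ∬_D (22/(x^2 + y^2 + 1)) dA = ∫_{0}^{π} ∫_{0}^{3} (22/(r^2 + 1)) · r dr dθ.

Inner integral (in r): ∫_{0}^{3} (22/(r^2 + 1)) · r dr = log(100000000000).

Outer integral (in θ): ∫_{0}^{π} (log(100000000000)) dθ = log(100000000000^π).

Therefore ∬_D (22/(x^2 + y^2 + 1)) dA = log(100000000000^π).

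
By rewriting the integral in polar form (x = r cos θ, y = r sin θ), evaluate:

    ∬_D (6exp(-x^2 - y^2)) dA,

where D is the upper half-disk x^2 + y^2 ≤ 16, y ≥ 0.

The region D is 0 ≤ r ≤ 4, 0 ≤ θ ≤ π in polar coordinates, where x = r cos(θ), y = r sin(θ), and dA = r dr dθ.

Under the substitution, the integrand becomes 6exp(-r^2), so

    ∬_D (6exp(-x^2 - y^2)) dA = ∫_{0}^{π} ∫_{0}^{4} (6exp(-r^2)) · r dr dθ.

Inner integral (in r): ∫_{0}^{4} (6exp(-r^2)) · r dr = 3 - 3exp(-16).

Outer integral (in θ): ∫_{0}^{π} (3 - 3exp(-16)) dθ = -3π exp(-16) + 3π.

Therefore ∬_D (6exp(-x^2 - y^2)) dA = -3π exp(-16) + 3π.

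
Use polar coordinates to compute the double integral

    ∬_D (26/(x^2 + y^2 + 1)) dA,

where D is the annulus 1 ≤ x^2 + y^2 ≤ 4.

The region D is 1 ≤ r ≤ 2, 0 ≤ θ ≤ 2π in polar coordinates, where x = r cos(θ), y = r sin(θ), and dA = r dr dθ.

Under the substitution, the integrand becomes 26/(r^2 + 1), so

    ∬_D (26/(x^2 + y^2 + 1)) dA = ∫_{0}^{2π} ∫_{1}^{2} (26/(r^2 + 1)) · r dr dθ.

Inner integral (in r): ∫_{1}^{2} (26/(r^2 + 1)) · r dr = log(1220703125/8192).

Outer integral (in θ): ∫_{0}^{2π} (log(1220703125/8192)) dθ = log((1220703125/8192)^(2π)).

Therefore ∬_D (26/(x^2 + y^2 + 1)) dA = log((1220703125/8192)^(2π)).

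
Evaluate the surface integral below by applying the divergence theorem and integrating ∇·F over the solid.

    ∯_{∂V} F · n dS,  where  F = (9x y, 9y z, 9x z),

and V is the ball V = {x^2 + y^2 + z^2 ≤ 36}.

By the divergence theorem,

    ∯_{∂V} F · n dS = ∭_V (∇ · F) dV.

Compute the divergence:
    ∇ · F = ∂F_x/∂x + ∂F_y/∂y + ∂F_z/∂z = 9y + 9z + 9x = 9x + 9y + 9z.

In spherical coordinates, x = ρ sin(φ) cos(θ), y = ρ sin(φ) sin(θ), z = ρ cos(φ), dV = ρ^2 sin(φ) dρ dφ dθ, with 0 ≤ ρ ≤ 6, 0 ≤ φ ≤ π, 0 ≤ θ ≤ 2π.

The integrand, after substitution and multiplying by the volume element, becomes (9ρ (sqrt(2)sin(φ)sin(θ + π/4) + cos(φ))) · ρ^2 sin(φ), so

    ∭_V (∇·F) dV = ∫_0^{2π} ∫_0^{π} ∫_0^{6} (9ρ (sqrt(2)sin(φ)sin(θ + π/4) + cos(φ))) · ρ^2 sin(φ) dρ dφ dθ.

Inner (ρ from 0 to 6): 2916(sqrt(2)sin(φ)sin(θ + π/4) + cos(φ))sin(φ).
Middle (φ from 0 to π): 1458sqrt(2)π sin(θ + π/4).
Outer (θ from 0 to 2π): 0.

Therefore ∯_{∂V} F · n dS = 0.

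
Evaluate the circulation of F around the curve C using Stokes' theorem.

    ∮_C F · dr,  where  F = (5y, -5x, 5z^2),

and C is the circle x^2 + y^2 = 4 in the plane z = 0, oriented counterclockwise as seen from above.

Let S be the flat disk x^2 + y^2 ≤ 4 in the plane z = 0, with upward unit normal n̂ = ẑ. By Stokes' theorem,

    ∮_C F · dr = ∬_S (∇ × F) · n̂ dS = ∬_D (curl F)_z dA,

where D is the disk x^2 + y^2 ≤ 4.

Compute the curl of F = (5y, -5x, 5z^2):
    (∇ × F)_x = ∂F_z/∂y - ∂F_y/∂z = 0,
    (∇ × F)_y = ∂F_x/∂z - ∂F_z/∂x = 0,
    (∇ × F)_z = ∂F_y/∂x - ∂F_x/∂y = -10.

On z = 0, (curl F)_z = -10.

Convert to polar (x = r cos θ, y = r sin θ, dA = r dr dθ); the integrand becomes -10, so

    ∬_D (curl F)_z dA = ∫_0^{2π} ∫_0^{2} (-10) · r dr dθ.

Inner (r from 0 to 2): -20.
Outer (θ from 0 to 2π): -40π.

Therefore ∮_C F · dr = -40π.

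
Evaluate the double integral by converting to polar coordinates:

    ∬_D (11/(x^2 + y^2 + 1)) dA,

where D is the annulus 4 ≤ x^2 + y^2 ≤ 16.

The region D is 2 ≤ r ≤ 4, 0 ≤ θ ≤ 2π in polar coordinates, where x = r cos(θ), y = r sin(θ), and dA = r dr dθ.

Under the substitution, the integrand becomes 11/(r^2 + 1), so

    ∬_D (11/(x^2 + y^2 + 1)) dA = ∫_{0}^{2π} ∫_{2}^{4} (11/(r^2 + 1)) · r dr dθ.

Inner integral (in r): ∫_{2}^{4} (11/(r^2 + 1)) · r dr = log(1419857sqrt(85)/15625).

Outer integral (in θ): ∫_{0}^{2π} (log(1419857sqrt(85)/15625)) dθ = log((1419857sqrt(85)/15625)^(2π)).

Therefore ∬_D (11/(x^2 + y^2 + 1)) dA = log((1419857sqrt(85)/15625)^(2π)).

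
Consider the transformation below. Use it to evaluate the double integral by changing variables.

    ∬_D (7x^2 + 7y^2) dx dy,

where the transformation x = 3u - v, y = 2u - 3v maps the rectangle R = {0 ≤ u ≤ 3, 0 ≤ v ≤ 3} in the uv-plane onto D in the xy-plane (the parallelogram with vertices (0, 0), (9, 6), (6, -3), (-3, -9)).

Compute the Jacobian determinant of (x, y) with respect to (u, v):

    ∂(x,y)/∂(u,v) = | 3  -1 | = (3)(-3) - (-1)(2) = -7.
                   | 2  -3 |

Its absolute value is |J| = 7 (the area scaling factor).

Substituting x = 3u - v, y = 2u - 3v into the integrand,

    7x^2 + 7y^2 → 91u^2 - 126u v + 70v^2,

so the integral becomes

    ∬_R (91u^2 - 126u v + 70v^2) · |J| du dv = ∫_0^3 ∫_0^3 (637u^2 - 882u v + 490v^2) dv du.

Inner (v): 1911u^2 - 3969u + 4410.
Outer (u): 25137/2.

Therefore ∬_D (7x^2 + 7y^2) dx dy = 25137/2.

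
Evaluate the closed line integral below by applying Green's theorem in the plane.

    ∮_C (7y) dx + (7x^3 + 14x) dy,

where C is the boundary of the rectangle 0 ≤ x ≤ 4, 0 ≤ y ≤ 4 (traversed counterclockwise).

Green's theorem converts the closed line integral into a double integral over the enclosed region D:

    ∮_C P dx + Q dy = ∬_D (∂Q/∂x - ∂P/∂y) dA.

Here P = 7y, Q = 7x^3 + 14x, so

    ∂Q/∂x = 21x^2 + 14,    ∂P/∂y = 7,
    ∂Q/∂x - ∂P/∂y = 21x^2 + 7.

D is the region 0 ≤ x ≤ 4, 0 ≤ y ≤ 4. Evaluating the double integral:

    ∬_D (21x^2 + 7) dA = ∫_0^{4} ∫_0^{4} (21x^2 + 7) dy dx.

Inner (y from 0 to 4): 84x^2 + 28.
Outer (x from 0 to 4): 1904.

Therefore ∮_C P dx + Q dy = 1904.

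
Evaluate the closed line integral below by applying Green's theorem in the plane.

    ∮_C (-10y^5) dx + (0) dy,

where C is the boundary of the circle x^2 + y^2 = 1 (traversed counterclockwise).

Green's theorem converts the closed line integral into a double integral over the enclosed region D:

    ∮_C P dx + Q dy = ∬_D (∂Q/∂x - ∂P/∂y) dA.

Here P = -10y^5, Q = 0, so

    ∂Q/∂x = 0,    ∂P/∂y = -50y^4,
    ∂Q/∂x - ∂P/∂y = 50y^4.

D is the region x^2 + y^2 ≤ 1. Evaluating the double integral:

In polar coordinates (x = r cos θ, y = r sin θ, dA = r dr dθ) the integrand becomes 50r^4sin(θ)^4, so

    ∬_D (50y^4) dA = ∫_0^{2π} ∫_0^{1} (50r^4sin(θ)^4) · r dr dθ.

Inner (r from 0 to 1): 25sin(θ)^4/3.
Outer (θ from 0 to 2π): 25π/4.

Therefore ∮_C P dx + Q dy = 25π/4.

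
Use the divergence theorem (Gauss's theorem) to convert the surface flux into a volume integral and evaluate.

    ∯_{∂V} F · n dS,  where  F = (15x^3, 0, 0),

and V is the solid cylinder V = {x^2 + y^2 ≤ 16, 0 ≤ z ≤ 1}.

By the divergence theorem,

    ∯_{∂V} F · n dS = ∭_V (∇ · F) dV.

Compute the divergence:
    ∇ · F = ∂F_x/∂x + ∂F_y/∂y + ∂F_z/∂z = 45x^2 + 0 + 0 = 45x^2.

In cylindrical coordinates, x = r cos(θ), y = r sin(θ), z = z, dV = r dr dθ dz, with 0 ≤ r ≤ 4, 0 ≤ θ ≤ 2π, 0 ≤ z ≤ 1.

The integrand, after substitution and multiplying by the volume element, becomes (45r^2cos(θ)^2) · r, so

    ∭_V (∇·F) dV = ∫_0^{2π} ∫_0^{4} ∫_0^{1} (45r^2cos(θ)^2) · r dz dr dθ.

Inner (z from 0 to 1): 45r^3cos(θ)^2.
Middle (r from 0 to 4): 2880cos(θ)^2.
Outer (θ from 0 to 2π): 2880π.

Therefore ∯_{∂V} F · n dS = 2880π.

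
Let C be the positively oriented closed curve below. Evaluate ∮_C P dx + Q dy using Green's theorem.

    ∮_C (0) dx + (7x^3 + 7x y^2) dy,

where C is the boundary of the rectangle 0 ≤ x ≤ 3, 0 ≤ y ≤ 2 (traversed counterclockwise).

Green's theorem converts the closed line integral into a double integral over the enclosed region D:

    ∮_C P dx + Q dy = ∬_D (∂Q/∂x - ∂P/∂y) dA.

Here P = 0, Q = 7x^3 + 7x y^2, so

    ∂Q/∂x = 21x^2 + 7y^2,    ∂P/∂y = 0,
    ∂Q/∂x - ∂P/∂y = 21x^2 + 7y^2.

D is the region 0 ≤ x ≤ 3, 0 ≤ y ≤ 2. Evaluating the double integral:

    ∬_D (21x^2 + 7y^2) dA = ∫_0^{3} ∫_0^{2} (21x^2 + 7y^2) dy dx.

Inner (y from 0 to 2): 42x^2 + 56/3.
Outer (x from 0 to 3): 434.

Therefore ∮_C P dx + Q dy = 434.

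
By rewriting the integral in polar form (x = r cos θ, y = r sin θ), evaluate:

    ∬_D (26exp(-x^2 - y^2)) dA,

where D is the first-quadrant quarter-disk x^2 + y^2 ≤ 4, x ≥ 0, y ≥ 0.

The region D is 0 ≤ r ≤ 2, 0 ≤ θ ≤ π/2 in polar coordinates, where x = r cos(θ), y = r sin(θ), and dA = r dr dθ.

Under the substitution, the integrand becomes 26exp(-r^2), so

    ∬_D (26exp(-x^2 - y^2)) dA = ∫_{0}^{π/2} ∫_{0}^{2} (26exp(-r^2)) · r dr dθ.

Inner integral (in r): ∫_{0}^{2} (26exp(-r^2)) · r dr = 13 - 13exp(-4).

Outer integral (in θ): ∫_{0}^{π/2} (13 - 13exp(-4)) dθ = -13π (1 - exp(4))exp(-4)/2.

Therefore ∬_D (26exp(-x^2 - y^2)) dA = -13π (1 - exp(4))exp(-4)/2.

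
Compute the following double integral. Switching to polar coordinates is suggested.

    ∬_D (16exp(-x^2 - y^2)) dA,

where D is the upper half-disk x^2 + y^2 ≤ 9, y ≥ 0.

The region D is 0 ≤ r ≤ 3, 0 ≤ θ ≤ π in polar coordinates, where x = r cos(θ), y = r sin(θ), and dA = r dr dθ.

Under the substitution, the integrand becomes 16exp(-r^2), so

    ∬_D (16exp(-x^2 - y^2)) dA = ∫_{0}^{π} ∫_{0}^{3} (16exp(-r^2)) · r dr dθ.

Inner integral (in r): ∫_{0}^{3} (16exp(-r^2)) · r dr = 8 - 8exp(-9).

Outer integral (in θ): ∫_{0}^{π} (8 - 8exp(-9)) dθ = -8π exp(-9) + 8π.

Therefore ∬_D (16exp(-x^2 - y^2)) dA = -8π exp(-9) + 8π.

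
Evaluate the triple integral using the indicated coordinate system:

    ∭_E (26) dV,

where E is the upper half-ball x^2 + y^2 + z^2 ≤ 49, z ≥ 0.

In spherical coordinates, x = ρ sin(φ) cos(θ), y = ρ sin(φ) sin(θ), z = ρ cos(φ), and dV = ρ^2 sin(φ) dρ dφ dθ.

The integrand becomes 26, so

    ∭_E (26) dV = ∫_{0}^{2π} ∫_{0}^{π/2} ∫_{0}^{7} (26) · ρ^2 sin(φ) dρ dφ dθ.

Inner (ρ): 8918sin(φ)/3.
Middle (φ): 8918/3.
Outer (θ): 17836π/3.

Therefore the triple integral equals 17836π/3.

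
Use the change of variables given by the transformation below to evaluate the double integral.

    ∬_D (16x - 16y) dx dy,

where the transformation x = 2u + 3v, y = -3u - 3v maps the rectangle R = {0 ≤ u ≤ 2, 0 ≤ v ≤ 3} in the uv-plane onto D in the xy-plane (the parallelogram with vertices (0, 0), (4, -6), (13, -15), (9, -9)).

Compute the Jacobian determinant of (x, y) with respect to (u, v):

    ∂(x,y)/∂(u,v) = | 2  3 | = (2)(-3) - (3)(-3) = 3.
                   | -3  -3 |

Its absolute value is |J| = 3 (the area scaling factor).

Substituting x = 2u + 3v, y = -3u - 3v into the integrand,

    16x - 16y → 80u + 96v,

so the integral becomes

    ∬_R (80u + 96v) · |J| du dv = ∫_0^2 ∫_0^3 (240u + 288v) dv du.

Inner (v): 720u + 1296.
Outer (u): 4032.

Therefore ∬_D (16x - 16y) dx dy = 4032.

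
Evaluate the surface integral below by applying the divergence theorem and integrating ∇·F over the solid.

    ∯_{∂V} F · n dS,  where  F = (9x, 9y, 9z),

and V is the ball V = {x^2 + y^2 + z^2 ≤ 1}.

By the divergence theorem,

    ∯_{∂V} F · n dS = ∭_V (∇ · F) dV.

Compute the divergence:
    ∇ · F = ∂F_x/∂x + ∂F_y/∂y + ∂F_z/∂z = 9 + 9 + 9 = 27.

In spherical coordinates, x = ρ sin(φ) cos(θ), y = ρ sin(φ) sin(θ), z = ρ cos(φ), dV = ρ^2 sin(φ) dρ dφ dθ, with 0 ≤ ρ ≤ 1, 0 ≤ φ ≤ π, 0 ≤ θ ≤ 2π.

The integrand, after substitution and multiplying by the volume element, becomes (27) · ρ^2 sin(φ), so

    ∭_V (∇·F) dV = ∫_0^{2π} ∫_0^{π} ∫_0^{1} (27) · ρ^2 sin(φ) dρ dφ dθ.

Inner (ρ from 0 to 1): 9sin(φ).
Middle (φ from 0 to π): 18.
Outer (θ from 0 to 2π): 36π.

Therefore ∯_{∂V} F · n dS = 36π.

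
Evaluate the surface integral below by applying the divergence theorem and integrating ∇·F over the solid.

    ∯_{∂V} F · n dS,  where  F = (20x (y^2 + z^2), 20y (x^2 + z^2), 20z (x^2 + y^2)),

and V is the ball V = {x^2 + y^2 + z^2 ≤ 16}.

By the divergence theorem,

    ∯_{∂V} F · n dS = ∭_V (∇ · F) dV.

Compute the divergence:
    ∇ · F = ∂F_x/∂x + ∂F_y/∂y + ∂F_z/∂z = 20y^2 + 20z^2 + 20x^2 + 20z^2 + 20x^2 + 20y^2 = 40x^2 + 40y^2 + 40z^2.

In spherical coordinates, x = ρ sin(φ) cos(θ), y = ρ sin(φ) sin(θ), z = ρ cos(φ), dV = ρ^2 sin(φ) dρ dφ dθ, with 0 ≤ ρ ≤ 4, 0 ≤ φ ≤ π, 0 ≤ θ ≤ 2π.

The integrand, after substitution and multiplying by the volume element, becomes (40ρ^2) · ρ^2 sin(φ), so

    ∭_V (∇·F) dV = ∫_0^{2π} ∫_0^{π} ∫_0^{4} (40ρ^2) · ρ^2 sin(φ) dρ dφ dθ.

Inner (ρ from 0 to 4): 8192sin(φ).
Middle (φ from 0 to π): 16384.
Outer (θ from 0 to 2π): 32768π.

Therefore ∯_{∂V} F · n dS = 32768π.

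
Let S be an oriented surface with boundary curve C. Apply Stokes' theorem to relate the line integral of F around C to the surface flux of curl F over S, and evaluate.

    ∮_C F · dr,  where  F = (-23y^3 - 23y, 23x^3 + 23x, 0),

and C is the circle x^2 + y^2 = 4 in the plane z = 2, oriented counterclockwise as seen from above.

Let S be the flat disk x^2 + y^2 ≤ 4 in the plane z = 2, with upward unit normal n̂ = ẑ. By Stokes' theorem,

    ∮_C F · dr = ∬_S (∇ × F) · n̂ dS = ∬_D (curl F)_z dA,

where D is the disk x^2 + y^2 ≤ 4.

Compute the curl of F = (-23y^3 - 23y, 23x^3 + 23x, 0):
    (∇ × F)_x = ∂F_z/∂y - ∂F_y/∂z = 0,
    (∇ × F)_y = ∂F_x/∂z - ∂F_z/∂x = 0,
    (∇ × F)_z = ∂F_y/∂x - ∂F_x/∂y = 69x^2 + 69y^2 + 46.

On z = 2, (curl F)_z = 69x^2 + 69y^2 + 46.

Convert to polar (x = r cos θ, y = r sin θ, dA = r dr dθ); the integrand becomes 69r^2 + 46, so

    ∬_D (curl F)_z dA = ∫_0^{2π} ∫_0^{2} (69r^2 + 46) · r dr dθ.

Inner (r from 0 to 2): 368.
Outer (θ from 0 to 2π): 736π.

Therefore ∮_C F · dr = 736π.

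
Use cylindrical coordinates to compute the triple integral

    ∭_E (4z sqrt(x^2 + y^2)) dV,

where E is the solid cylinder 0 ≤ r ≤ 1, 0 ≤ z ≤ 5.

In cylindrical coordinates, x = r cos(θ), y = r sin(θ), z = z, and dV = r dr dθ dz.

The integrand becomes 4r z, so

    ∭_E (4z sqrt(x^2 + y^2)) dV = ∫_{0}^{2π} ∫_{0}^{1} ∫_{0}^{5} (4r z) · r dz dr dθ.

Inner (z): 50r^2.
Middle (r from 0 to 1): 50/3.
Outer (θ): 100π/3.

Therefore the triple integral equals 100π/3.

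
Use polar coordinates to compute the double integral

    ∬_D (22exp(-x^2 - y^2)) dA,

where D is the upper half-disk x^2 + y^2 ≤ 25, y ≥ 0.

The region D is 0 ≤ r ≤ 5, 0 ≤ θ ≤ π in polar coordinates, where x = r cos(θ), y = r sin(θ), and dA = r dr dθ.

Under the substitution, the integrand becomes 22exp(-r^2), so

    ∬_D (22exp(-x^2 - y^2)) dA = ∫_{0}^{π} ∫_{0}^{5} (22exp(-r^2)) · r dr dθ.

Inner integral (in r): ∫_{0}^{5} (22exp(-r^2)) · r dr = 11 - 11exp(-25).

Outer integral (in θ): ∫_{0}^{π} (11 - 11exp(-25)) dθ = -11π exp(-25) + 11π.

Therefore ∬_D (22exp(-x^2 - y^2)) dA = -11π exp(-25) + 11π.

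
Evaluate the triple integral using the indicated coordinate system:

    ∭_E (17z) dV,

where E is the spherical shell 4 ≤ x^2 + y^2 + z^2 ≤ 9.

In spherical coordinates, x = ρ sin(φ) cos(θ), y = ρ sin(φ) sin(θ), z = ρ cos(φ), and dV = ρ^2 sin(φ) dρ dφ dθ.

The integrand becomes 17ρ cos(φ), so

    ∭_E (17z) dV = ∫_{0}^{2π} ∫_{0}^{π} ∫_{2}^{3} (17ρ cos(φ)) · ρ^2 sin(φ) dρ dφ dθ.

Inner (ρ): 1105sin(2φ)/8.
Middle (φ): 0.
Outer (θ): 0.

Therefore the triple integral equals 0.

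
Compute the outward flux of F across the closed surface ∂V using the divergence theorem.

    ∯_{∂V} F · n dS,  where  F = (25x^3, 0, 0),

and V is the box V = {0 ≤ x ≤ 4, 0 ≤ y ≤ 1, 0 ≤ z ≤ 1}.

By the divergence theorem,

    ∯_{∂V} F · n dS = ∭_V (∇ · F) dV.

Compute the divergence:
    ∇ · F = ∂F_x/∂x + ∂F_y/∂y + ∂F_z/∂z = 75x^2 + 0 + 0 = 75x^2.

V is a rectangular box, so dV = dx dy dz with 0 ≤ x ≤ 4, 0 ≤ y ≤ 1, 0 ≤ z ≤ 1.

Integrate (75x^2) over V as an iterated integral:

    ∭_V (∇·F) dV = ∫_0^{4} ∫_0^{1} ∫_0^{1} (75x^2) dz dy dx.

Inner (z from 0 to 1): 75x^2.
Middle (y from 0 to 1): 75x^2.
Outer (x from 0 to 4): 1600.

Therefore ∯_{∂V} F · n dS = 1600.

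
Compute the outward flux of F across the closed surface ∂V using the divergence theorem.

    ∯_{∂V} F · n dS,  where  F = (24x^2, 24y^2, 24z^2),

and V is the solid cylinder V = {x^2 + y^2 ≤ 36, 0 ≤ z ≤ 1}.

By the divergence theorem,

    ∯_{∂V} F · n dS = ∭_V (∇ · F) dV.

Compute the divergence:
    ∇ · F = ∂F_x/∂x + ∂F_y/∂y + ∂F_z/∂z = 48x + 48y + 48z.

In cylindrical coordinates, x = r cos(θ), y = r sin(θ), z = z, dV = r dr dθ dz, with 0 ≤ r ≤ 6, 0 ≤ θ ≤ 2π, 0 ≤ z ≤ 1.

The integrand, after substitution and multiplying by the volume element, becomes (48sqrt(2)r sin(θ + π/4) + 48z) · r, so

    ∭_V (∇·F) dV = ∫_0^{2π} ∫_0^{6} ∫_0^{1} (48sqrt(2)r sin(θ + π/4) + 48z) · r dz dr dθ.

Inner (z from 0 to 1): 24r (2sqrt(2)r sin(θ + π/4) + 1).
Middle (r from 0 to 6): 3456sqrt(2)sin(θ + π/4) + 432.
Outer (θ from 0 to 2π): 864π.

Therefore ∯_{∂V} F · n dS = 864π.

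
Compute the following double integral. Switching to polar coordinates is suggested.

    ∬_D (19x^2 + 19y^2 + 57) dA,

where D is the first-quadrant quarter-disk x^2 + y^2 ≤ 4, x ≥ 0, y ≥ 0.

The region D is 0 ≤ r ≤ 2, 0 ≤ θ ≤ π/2 in polar coordinates, where x = r cos(θ), y = r sin(θ), and dA = r dr dθ.

Under the substitution, the integrand becomes 19r^2 + 57, so

    ∬_D (19x^2 + 19y^2 + 57) dA = ∫_{0}^{π/2} ∫_{0}^{2} (19r^2 + 57) · r dr dθ.

Inner integral (in r): ∫_{0}^{2} (19r^2 + 57) · r dr = 190.

Outer integral (in θ): ∫_{0}^{π/2} (190) dθ = 95π.

Therefore ∬_D (19x^2 + 19y^2 + 57) dA = 95π.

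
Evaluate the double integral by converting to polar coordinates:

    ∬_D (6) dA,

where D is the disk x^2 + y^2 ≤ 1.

The region D is 0 ≤ r ≤ 1, 0 ≤ θ ≤ 2π in polar coordinates, where x = r cos(θ), y = r sin(θ), and dA = r dr dθ.

Under the substitution, the integrand becomes 6, so

    ∬_D (6) dA = ∫_{0}^{2π} ∫_{0}^{1} (6) · r dr dθ.

Inner integral (in r): ∫_{0}^{1} (6) · r dr = 3.

Outer integral (in θ): ∫_{0}^{2π} (3) dθ = 6π.

Therefore ∬_D (6) dA = 6π.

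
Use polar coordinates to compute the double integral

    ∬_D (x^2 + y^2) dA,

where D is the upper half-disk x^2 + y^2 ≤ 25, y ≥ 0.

The region D is 0 ≤ r ≤ 5, 0 ≤ θ ≤ π in polar coordinates, where x = r cos(θ), y = r sin(θ), and dA = r dr dθ.

Under the substitution, the integrand becomes r^2, so

    ∬_D (x^2 + y^2) dA = ∫_{0}^{π} ∫_{0}^{5} (r^2) · r dr dθ.

Inner integral (in r): ∫_{0}^{5} (r^2) · r dr = 625/4.

Outer integral (in θ): ∫_{0}^{π} (625/4) dθ = 625π/4.

Therefore ∬_D (x^2 + y^2) dA = 625π/4.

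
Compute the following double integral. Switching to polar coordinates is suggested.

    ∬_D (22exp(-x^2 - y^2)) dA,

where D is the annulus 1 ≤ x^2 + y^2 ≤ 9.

The region D is 1 ≤ r ≤ 3, 0 ≤ θ ≤ 2π in polar coordinates, where x = r cos(θ), y = r sin(θ), and dA = r dr dθ.

Under the substitution, the integrand becomes 22exp(-r^2), so

    ∬_D (22exp(-x^2 - y^2)) dA = ∫_{0}^{2π} ∫_{1}^{3} (22exp(-r^2)) · r dr dθ.

Inner integral (in r): ∫_{1}^{3} (22exp(-r^2)) · r dr = -(11 - 11exp(8))exp(-9).

Outer integral (in θ): ∫_{0}^{2π} (-(11 - 11exp(8))exp(-9)) dθ = -22π (1 - exp(8))exp(-9).

Therefore ∬_D (22exp(-x^2 - y^2)) dA = -22π (1 - exp(8))exp(-9).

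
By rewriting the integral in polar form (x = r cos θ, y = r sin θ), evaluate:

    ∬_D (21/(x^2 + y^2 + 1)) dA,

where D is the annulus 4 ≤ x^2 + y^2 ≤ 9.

The region D is 2 ≤ r ≤ 3, 0 ≤ θ ≤ 2π in polar coordinates, where x = r cos(θ), y = r sin(θ), and dA = r dr dθ.

Under the substitution, the integrand becomes 21/(r^2 + 1), so

    ∬_D (21/(x^2 + y^2 + 1)) dA = ∫_{0}^{2π} ∫_{2}^{3} (21/(r^2 + 1)) · r dr dθ.

Inner integral (in r): ∫_{2}^{3} (21/(r^2 + 1)) · r dr = 21log(2)/2.

Outer integral (in θ): ∫_{0}^{2π} (21log(2)/2) dθ = 21π log(2).

Therefore ∬_D (21/(x^2 + y^2 + 1)) dA = 21π log(2).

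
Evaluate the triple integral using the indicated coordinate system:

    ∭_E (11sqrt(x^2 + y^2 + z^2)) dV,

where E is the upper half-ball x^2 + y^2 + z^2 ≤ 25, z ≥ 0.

In spherical coordinates, x = ρ sin(φ) cos(θ), y = ρ sin(φ) sin(θ), z = ρ cos(φ), and dV = ρ^2 sin(φ) dρ dφ dθ.

The integrand becomes 11ρ, so

    ∭_E (11sqrt(x^2 + y^2 + z^2)) dV = ∫_{0}^{2π} ∫_{0}^{π/2} ∫_{0}^{5} (11ρ) · ρ^2 sin(φ) dρ dφ dθ.

Inner (ρ): 6875sin(φ)/4.
Middle (φ): 6875/4.
Outer (θ): 6875π/2.

Therefore the triple integral equals 6875π/2.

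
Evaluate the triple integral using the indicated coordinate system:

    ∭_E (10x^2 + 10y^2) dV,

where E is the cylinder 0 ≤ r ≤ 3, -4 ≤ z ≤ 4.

In cylindrical coordinates, x = r cos(θ), y = r sin(θ), z = z, and dV = r dr dθ dz.

The integrand becomes 10r^2, so

    ∭_E (10x^2 + 10y^2) dV = ∫_{0}^{2π} ∫_{0}^{3} ∫_{-4}^{4} (10r^2) · r dz dr dθ.

Inner (z): 80r^3.
Middle (r from 0 to 3): 1620.
Outer (θ): 3240π.

Therefore the triple integral equals 3240π.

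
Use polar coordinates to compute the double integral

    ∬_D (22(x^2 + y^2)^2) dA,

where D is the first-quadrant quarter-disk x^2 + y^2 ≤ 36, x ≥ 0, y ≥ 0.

The region D is 0 ≤ r ≤ 6, 0 ≤ θ ≤ π/2 in polar coordinates, where x = r cos(θ), y = r sin(θ), and dA = r dr dθ.

Under the substitution, the integrand becomes 22r^4, so

    ∬_D (22(x^2 + y^2)^2) dA = ∫_{0}^{π/2} ∫_{0}^{6} (22r^4) · r dr dθ.

Inner integral (in r): ∫_{0}^{6} (22r^4) · r dr = 171072.

Outer integral (in θ): ∫_{0}^{π/2} (171072) dθ = 85536π.

Therefore ∬_D (22(x^2 + y^2)^2) dA = 85536π.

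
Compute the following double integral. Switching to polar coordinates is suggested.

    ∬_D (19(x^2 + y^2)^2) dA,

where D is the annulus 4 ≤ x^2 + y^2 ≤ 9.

The region D is 2 ≤ r ≤ 3, 0 ≤ θ ≤ 2π in polar coordinates, where x = r cos(θ), y = r sin(θ), and dA = r dr dθ.

Under the substitution, the integrand becomes 19r^4, so

    ∬_D (19(x^2 + y^2)^2) dA = ∫_{0}^{2π} ∫_{2}^{3} (19r^4) · r dr dθ.

Inner integral (in r): ∫_{2}^{3} (19r^4) · r dr = 12635/6.

Outer integral (in θ): ∫_{0}^{2π} (12635/6) dθ = 12635π/3.

Therefore ∬_D (19(x^2 + y^2)^2) dA = 12635π/3.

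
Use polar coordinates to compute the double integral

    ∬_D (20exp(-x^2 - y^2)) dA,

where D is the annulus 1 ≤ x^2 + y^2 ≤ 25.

The region D is 1 ≤ r ≤ 5, 0 ≤ θ ≤ 2π in polar coordinates, where x = r cos(θ), y = r sin(θ), and dA = r dr dθ.

Under the substitution, the integrand becomes 20exp(-r^2), so

    ∬_D (20exp(-x^2 - y^2)) dA = ∫_{0}^{2π} ∫_{1}^{5} (20exp(-r^2)) · r dr dθ.

Inner integral (in r): ∫_{1}^{5} (20exp(-r^2)) · r dr = -(10 - 10exp(24))exp(-25).

Outer integral (in θ): ∫_{0}^{2π} (-(10 - 10exp(24))exp(-25)) dθ = -20π (1 - exp(24))exp(-25).

Therefore ∬_D (20exp(-x^2 - y^2)) dA = -20π (1 - exp(24))exp(-25).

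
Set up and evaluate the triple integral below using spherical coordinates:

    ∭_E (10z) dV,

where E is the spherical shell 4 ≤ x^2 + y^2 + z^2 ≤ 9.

In spherical coordinates, x = ρ sin(φ) cos(θ), y = ρ sin(φ) sin(θ), z = ρ cos(φ), and dV = ρ^2 sin(φ) dρ dφ dθ.

The integrand becomes 10ρ cos(φ), so

    ∭_E (10z) dV = ∫_{0}^{2π} ∫_{0}^{π} ∫_{2}^{3} (10ρ cos(φ)) · ρ^2 sin(φ) dρ dφ dθ.

Inner (ρ): 325sin(2φ)/4.
Middle (φ): 0.
Outer (θ): 0.

Therefore the triple integral equals 0.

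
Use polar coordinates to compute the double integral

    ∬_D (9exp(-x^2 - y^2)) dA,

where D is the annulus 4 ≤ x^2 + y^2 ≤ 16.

The region D is 2 ≤ r ≤ 4, 0 ≤ θ ≤ 2π in polar coordinates, where x = r cos(θ), y = r sin(θ), and dA = r dr dθ.

Under the substitution, the integrand becomes 9exp(-r^2), so

    ∬_D (9exp(-x^2 - y^2)) dA = ∫_{0}^{2π} ∫_{2}^{4} (9exp(-r^2)) · r dr dθ.

Inner integral (in r): ∫_{2}^{4} (9exp(-r^2)) · r dr = -(9 - 9exp(12))exp(-16)/2.

Outer integral (in θ): ∫_{0}^{2π} (-(9 - 9exp(12))exp(-16)/2) dθ = -9π (1 - exp(12))exp(-16).

Therefore ∬_D (9exp(-x^2 - y^2)) dA = -9π (1 - exp(12))exp(-16).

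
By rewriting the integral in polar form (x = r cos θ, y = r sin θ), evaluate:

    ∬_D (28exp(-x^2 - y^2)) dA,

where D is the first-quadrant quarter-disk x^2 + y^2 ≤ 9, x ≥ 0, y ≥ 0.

The region D is 0 ≤ r ≤ 3, 0 ≤ θ ≤ π/2 in polar coordinates, where x = r cos(θ), y = r sin(θ), and dA = r dr dθ.

Under the substitution, the integrand becomes 28exp(-r^2), so

    ∬_D (28exp(-x^2 - y^2)) dA = ∫_{0}^{π/2} ∫_{0}^{3} (28exp(-r^2)) · r dr dθ.

Inner integral (in r): ∫_{0}^{3} (28exp(-r^2)) · r dr = 14 - 14exp(-9).

Outer integral (in θ): ∫_{0}^{π/2} (14 - 14exp(-9)) dθ = -7π exp(-9) + 7π.

Therefore ∬_D (28exp(-x^2 - y^2)) dA = -7π exp(-9) + 7π.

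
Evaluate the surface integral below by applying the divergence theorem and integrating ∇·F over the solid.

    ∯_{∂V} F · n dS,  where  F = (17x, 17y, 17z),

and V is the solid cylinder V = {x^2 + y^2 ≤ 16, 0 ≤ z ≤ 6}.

By the divergence theorem,

    ∯_{∂V} F · n dS = ∭_V (∇ · F) dV.

Compute the divergence:
    ∇ · F = ∂F_x/∂x + ∂F_y/∂y + ∂F_z/∂z = 17 + 17 + 17 = 51.

In cylindrical coordinates, x = r cos(θ), y = r sin(θ), z = z, dV = r dr dθ dz, with 0 ≤ r ≤ 4, 0 ≤ θ ≤ 2π, 0 ≤ z ≤ 6.

The integrand, after substitution and multiplying by the volume element, becomes (51) · r, so

    ∭_V (∇·F) dV = ∫_0^{2π} ∫_0^{4} ∫_0^{6} (51) · r dz dr dθ.

Inner (z from 0 to 6): 306r.
Middle (r from 0 to 4): 2448.
Outer (θ from 0 to 2π): 4896π.

Therefore ∯_{∂V} F · n dS = 4896π.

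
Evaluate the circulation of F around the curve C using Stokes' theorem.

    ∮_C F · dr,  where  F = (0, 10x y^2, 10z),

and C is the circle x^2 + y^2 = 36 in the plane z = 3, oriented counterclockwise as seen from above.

Let S be the flat disk x^2 + y^2 ≤ 36 in the plane z = 3, with upward unit normal n̂ = ẑ. By Stokes' theorem,

    ∮_C F · dr = ∬_S (∇ × F) · n̂ dS = ∬_D (curl F)_z dA,

where D is the disk x^2 + y^2 ≤ 36.

Compute the curl of F = (0, 10x y^2, 10z):
    (∇ × F)_x = ∂F_z/∂y - ∂F_y/∂z = 0,
    (∇ × F)_y = ∂F_x/∂z - ∂F_z/∂x = 0,
    (∇ × F)_z = ∂F_y/∂x - ∂F_x/∂y = 10y^2.

On z = 3, (curl F)_z = 10y^2.

Convert to polar (x = r cos θ, y = r sin θ, dA = r dr dθ); the integrand becomes 10r^2sin(θ)^2, so

    ∬_D (curl F)_z dA = ∫_0^{2π} ∫_0^{6} (10r^2sin(θ)^2) · r dr dθ.

Inner (r from 0 to 6): 3240sin(θ)^2.
Outer (θ from 0 to 2π): 3240π.

Therefore ∮_C F · dr = 3240π.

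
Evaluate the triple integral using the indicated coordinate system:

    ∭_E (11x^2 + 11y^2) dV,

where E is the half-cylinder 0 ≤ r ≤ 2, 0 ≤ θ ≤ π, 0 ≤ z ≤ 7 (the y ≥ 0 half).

In cylindrical coordinates, x = r cos(θ), y = r sin(θ), z = z, and dV = r dr dθ dz.

The integrand becomes 11r^2, so

    ∭_E (11x^2 + 11y^2) dV = ∫_{0}^{π} ∫_{0}^{2} ∫_{0}^{7} (11r^2) · r dz dr dθ.

Inner (z): 77r^3.
Middle (r from 0 to 2): 308.
Outer (θ): 308π.

Therefore the triple integral equals 308π.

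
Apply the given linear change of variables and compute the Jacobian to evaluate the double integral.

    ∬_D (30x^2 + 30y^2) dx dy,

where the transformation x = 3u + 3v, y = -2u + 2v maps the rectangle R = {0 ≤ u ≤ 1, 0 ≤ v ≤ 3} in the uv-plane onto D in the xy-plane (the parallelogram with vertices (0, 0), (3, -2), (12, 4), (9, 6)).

Compute the Jacobian determinant of (x, y) with respect to (u, v):

    ∂(x,y)/∂(u,v) = | 3  3 | = (3)(2) - (3)(-2) = 12.
                   | -2  2 |

Its absolute value is |J| = 12 (the area scaling factor).

Substituting x = 3u + 3v, y = -2u + 2v into the integrand,

    30x^2 + 30y^2 → 390u^2 + 300u v + 390v^2,

so the integral becomes

    ∬_R (390u^2 + 300u v + 390v^2) · |J| du dv = ∫_0^1 ∫_0^3 (4680u^2 + 3600u v + 4680v^2) dv du.

Inner (v): 14040u^2 + 16200u + 42120.
Outer (u): 54900.

Therefore ∬_D (30x^2 + 30y^2) dx dy = 54900.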